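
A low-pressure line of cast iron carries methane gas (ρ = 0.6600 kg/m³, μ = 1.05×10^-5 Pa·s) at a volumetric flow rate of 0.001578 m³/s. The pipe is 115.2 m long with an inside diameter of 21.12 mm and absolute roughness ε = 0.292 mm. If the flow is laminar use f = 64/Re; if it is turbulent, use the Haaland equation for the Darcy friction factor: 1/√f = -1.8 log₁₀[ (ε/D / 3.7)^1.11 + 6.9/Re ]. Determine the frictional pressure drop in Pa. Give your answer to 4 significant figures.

ΔP ≈ 1806 Pa

Cross-sectional area A = πD²/4 = π(0.02112)²/4 = 0.0003503 m²; mean velocity V = Q/A = 0.001578/0.0003503 = 4.504 m/s.
Reynolds number Re = ρVD/μ = 0.66 · 4.504 · 0.02112 / 1.05e-05 = 5980.
Re > 4000 → turbulent. Relative roughness ε/D = 0.000292/0.02112 = 0.0138. Haaland: 1/√f = -1.8 log₁₀[(0.0138/3.7)^1.11 + 6.9/5980] = -1.8 log₁₀[0.00202 + 0.00115] = 4.497, so f = 0.04945.
Darcy-Weisbach: ΔP = f(L/D)(ρV²/2) = 0.04945·(115.2/0.02112)·(0.66·4.504²/2) = 0.04945·5455·6.695 = 1806 Pa.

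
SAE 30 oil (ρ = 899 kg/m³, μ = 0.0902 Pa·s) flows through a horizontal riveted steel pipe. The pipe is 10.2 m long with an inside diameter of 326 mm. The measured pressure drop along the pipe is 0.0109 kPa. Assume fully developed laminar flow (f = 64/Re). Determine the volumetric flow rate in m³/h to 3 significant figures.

For laminar flow, f = 64/Re with Re = ρVD/μ, so Darcy-Weisbach reduces to ΔP = 32μLV/D². Solving for V: V = ΔP·D²/(32μL) = 10.9·(0.326)²/(32·0.0902·10.2) = 0.03935 m/s.
Check: Re = ρVD/μ = 899·0.03935·0.326/0.0902 = 127.8 < 2300, so the laminar assumption holds.
Q = V·A = 0.03935·(π/4·0.326²) = 0.003284 m³/s = 11.8 m³/h.

Q ≈ 11.8 m³/h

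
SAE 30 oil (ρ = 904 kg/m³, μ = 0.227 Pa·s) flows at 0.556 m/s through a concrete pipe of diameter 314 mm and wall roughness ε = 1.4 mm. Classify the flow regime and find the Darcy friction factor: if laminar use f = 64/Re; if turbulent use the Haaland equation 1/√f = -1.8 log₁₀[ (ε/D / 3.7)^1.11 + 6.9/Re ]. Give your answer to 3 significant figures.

f ≈ 0.0921

Re = ρVD/μ = 904·0.556·0.314/0.227 = 695.3.
Re < 2300 → laminar, so f = 64/Re = 0.09205 (roughness is irrelevant in laminar flow).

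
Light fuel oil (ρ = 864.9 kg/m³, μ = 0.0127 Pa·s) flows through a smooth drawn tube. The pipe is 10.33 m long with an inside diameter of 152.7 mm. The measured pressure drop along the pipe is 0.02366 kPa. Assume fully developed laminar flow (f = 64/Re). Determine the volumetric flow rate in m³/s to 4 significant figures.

For laminar flow, f = 64/Re with Re = ρVD/μ, so Darcy-Weisbach reduces to ΔP = 32μLV/D². Solving for V: V = ΔP·D²/(32μL) = 23.66·(0.1527)²/(32·0.0127·10.33) = 0.1314 m/s.
Check: Re = ρVD/μ = 864.9·0.1314·0.1527/0.0127 = 1367 < 2300, so the laminar assumption holds.
Q = V·A = 0.1314·(π/4·0.1527²) = 0.002407 m³/s = 0.002407 m³/s.

Q ≈ 0.002407 m³/s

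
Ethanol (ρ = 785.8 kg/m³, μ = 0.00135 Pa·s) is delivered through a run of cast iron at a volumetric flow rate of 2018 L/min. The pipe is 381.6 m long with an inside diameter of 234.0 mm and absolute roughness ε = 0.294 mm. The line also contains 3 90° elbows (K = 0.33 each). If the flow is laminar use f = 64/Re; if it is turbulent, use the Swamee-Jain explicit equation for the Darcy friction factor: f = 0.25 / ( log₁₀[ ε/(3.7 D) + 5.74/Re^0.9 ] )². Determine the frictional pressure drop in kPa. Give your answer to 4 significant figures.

ΔP ≈ 9.281 kPa

Q = 2018 L/min = 2018/60000 = 0.03363 m³/s.
Cross-sectional area A = πD²/4 = π(0.234)²/4 = 0.04301 m²; mean velocity V = Q/A = 0.03363/0.04301 = 0.7821 m/s.
Reynolds number Re = ρVD/μ = 785.8 · 0.7821 · 0.234 / 0.00135 = 1.065e+05.
Re > 4000 → turbulent. Relative roughness ε/D = 0.000294/0.234 = 0.00126. Swamee-Jain: f = 0.25/(log₁₀[0.00126/3.7 + 5.74/1.065e+05^0.9])² = 0.25/(log₁₀[0.00034 + 0.000171])² = 0.25/(-3.292)² = 0.02308.
Total minor-loss coefficient ΣK = 3·0.33 = 0.99.
ΔP = [f·L/D + ΣK]·(ρV²/2) = [0.02308·381.6/0.234 + 0.99]·(785.8·0.7821²/2) = [37.63 + 0.99]·240.3 = 9281 Pa.
ΔP = 9281 Pa = 9.281 kPa.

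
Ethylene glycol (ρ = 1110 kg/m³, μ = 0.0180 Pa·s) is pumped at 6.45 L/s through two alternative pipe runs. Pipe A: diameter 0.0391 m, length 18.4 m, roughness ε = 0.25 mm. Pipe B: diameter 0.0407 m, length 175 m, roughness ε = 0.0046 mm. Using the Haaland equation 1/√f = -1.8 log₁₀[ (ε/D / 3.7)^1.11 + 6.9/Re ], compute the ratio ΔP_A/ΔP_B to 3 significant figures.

ΔP_A/ΔP_B ≈ 0.166

Pipe A: V = Q/A = 0.00645/0.001201 = 5.372 m/s; Re = 1.295e+04; ε/D = 0.00639; Haaland → f = 0.03782; ΔP_A = f(L/D)(ρV²/2) = 2.85e+05 Pa.
Pipe B: V = Q/A = 0.00645/0.001301 = 4.958 m/s; Re = 1.244e+04; ε/D = 0.000113; Haaland → f = 0.02925; ΔP_B = f(L/D)(ρV²/2) = 1.715e+06 Pa.
ΔP_A/ΔP_B = 2.85e+05/1.715e+06 = 0.166.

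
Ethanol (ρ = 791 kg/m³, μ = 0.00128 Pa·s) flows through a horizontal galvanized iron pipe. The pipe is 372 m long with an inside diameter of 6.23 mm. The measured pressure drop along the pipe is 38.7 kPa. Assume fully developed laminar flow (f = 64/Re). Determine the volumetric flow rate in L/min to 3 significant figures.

For laminar flow, f = 64/Re with Re = ρVD/μ, so Darcy-Weisbach reduces to ΔP = 32μLV/D². Solving for V: V = ΔP·D²/(32μL) = 3.87e+04·(0.00623)²/(32·0.00128·372) = 0.09858 m/s.
Check: Re = ρVD/μ = 791·0.09858·0.00623/0.00128 = 379.5 < 2300, so the laminar assumption holds.
Q = V·A = 0.09858·(π/4·0.00623²) = 3.005e-06 m³/s = 0.180 L/min.

Q ≈ 0.180 L/min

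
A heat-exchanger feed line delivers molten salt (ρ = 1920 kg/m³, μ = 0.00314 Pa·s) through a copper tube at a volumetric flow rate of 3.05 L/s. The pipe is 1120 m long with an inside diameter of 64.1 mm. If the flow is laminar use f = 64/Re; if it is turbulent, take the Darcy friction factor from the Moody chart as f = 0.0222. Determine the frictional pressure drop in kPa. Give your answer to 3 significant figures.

ΔP ≈ 333 kPa

Q = 3.05 L/s = 3.05/1000 = 0.00305 m³/s.
Cross-sectional area A = πD²/4 = π(0.0641)²/4 = 0.003227 m²; mean velocity V = Q/A = 0.00305/0.003227 = 0.9451 m/s.
Reynolds number Re = ρVD/μ = 1920 · 0.9451 · 0.0641 / 0.00314 = 3.704e+04.
Re > 4000 → turbulent; use the Moody-chart value f = 0.0222.
Darcy-Weisbach: ΔP = f(L/D)(ρV²/2) = 0.0222·(1120/0.0641)·(1920·0.9451²/2) = 0.0222·1.747e+04·857.5 = 3.326e+05 Pa.
ΔP = 3.326e+05 Pa = 333 kPa.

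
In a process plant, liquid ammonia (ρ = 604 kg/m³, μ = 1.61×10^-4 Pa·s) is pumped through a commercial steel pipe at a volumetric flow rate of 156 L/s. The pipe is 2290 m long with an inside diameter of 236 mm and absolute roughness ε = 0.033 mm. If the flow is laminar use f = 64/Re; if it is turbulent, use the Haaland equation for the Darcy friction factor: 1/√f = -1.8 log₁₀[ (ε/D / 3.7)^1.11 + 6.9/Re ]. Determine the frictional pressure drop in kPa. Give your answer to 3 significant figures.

Q = 156 L/s = 156/1000 = 0.156 m³/s.
Cross-sectional area A = πD²/4 = π(0.236)²/4 = 0.04374 m²; mean velocity V = Q/A = 0.156/0.04374 = 3.566 m/s.
Reynolds number Re = ρVD/μ = 604 · 3.566 · 0.236 / 0.000161 = 3.157e+06.
Re > 4000 → turbulent. Relative roughness ε/D = 3.3e-05/0.236 = 0.00014. Haaland: 1/√f = -1.8 log₁₀[(0.00014/3.7)^1.11 + 6.9/3.157e+06] = -1.8 log₁₀[1.23e-05 + 2.19e-06] = 8.709, so f = 0.01319.
Darcy-Weisbach: ΔP = f(L/D)(ρV²/2) = 0.01319·(2290/0.236)·(604·3.566²/2) = 0.01319·9703·3841 = 4.914e+05 Pa.
ΔP = 4.914e+05 Pa = 491 kPa.

ΔP ≈ 491 kPa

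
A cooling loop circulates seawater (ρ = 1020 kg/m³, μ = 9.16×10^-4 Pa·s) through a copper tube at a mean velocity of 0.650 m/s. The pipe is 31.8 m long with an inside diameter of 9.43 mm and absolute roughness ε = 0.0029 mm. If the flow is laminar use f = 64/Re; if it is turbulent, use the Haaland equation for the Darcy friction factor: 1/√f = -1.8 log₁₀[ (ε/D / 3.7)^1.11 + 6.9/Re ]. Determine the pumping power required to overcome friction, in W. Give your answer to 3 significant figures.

P ≈ 1.14 W

Reynolds number Re = ρVD/μ = 1020 · 0.65 · 0.00943 / 0.000916 = 6825.
Re > 4000 → turbulent. Relative roughness ε/D = 2.9e-06/0.00943 = 0.000308. Haaland: 1/√f = -1.8 log₁₀[(0.000308/3.7)^1.11 + 6.9/6825] = -1.8 log₁₀[2.96e-05 + 0.00101] = 5.369, so f = 0.03469.
Darcy-Weisbach: ΔP = f(L/D)(ρV²/2) = 0.03469·(31.8/0.00943)·(1020·0.65²/2) = 0.03469·3372·215.5 = 2.521e+04 Pa.
Q = V·A = 0.65·6.984e-05 = 4.54e-05 m³/s.
Pumping power P = QΔP = 4.54e-05·2.521e+04 = 1.144 W = 1.14 W.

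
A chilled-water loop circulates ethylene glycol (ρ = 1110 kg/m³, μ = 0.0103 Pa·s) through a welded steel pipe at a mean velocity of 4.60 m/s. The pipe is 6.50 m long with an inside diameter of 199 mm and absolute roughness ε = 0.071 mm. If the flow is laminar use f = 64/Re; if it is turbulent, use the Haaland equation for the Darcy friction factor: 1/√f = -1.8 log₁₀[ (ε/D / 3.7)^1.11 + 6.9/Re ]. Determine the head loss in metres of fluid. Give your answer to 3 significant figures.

Reynolds number Re = ρVD/μ = 1110 · 4.6 · 0.199 / 0.0103 = 9.865e+04.
Re > 4000 → turbulent. Relative roughness ε/D = 7.1e-05/0.199 = 0.000357. Haaland: 1/√f = -1.8 log₁₀[(0.000357/3.7)^1.11 + 6.9/9.865e+04] = -1.8 log₁₀[3.49e-05 + 6.99e-05] = 7.163, so f = 0.01949.
Darcy-Weisbach: ΔP = f(L/D)(ρV²/2) = 0.01949·(6.5/0.199)·(1110·4.6²/2) = 0.01949·32.66·1.174e+04 = 7476 Pa.
Head loss h_f = ΔP/(ρg) = 7476/(1110·9.81) = 0.687 m.

h_f ≈ 0.687 m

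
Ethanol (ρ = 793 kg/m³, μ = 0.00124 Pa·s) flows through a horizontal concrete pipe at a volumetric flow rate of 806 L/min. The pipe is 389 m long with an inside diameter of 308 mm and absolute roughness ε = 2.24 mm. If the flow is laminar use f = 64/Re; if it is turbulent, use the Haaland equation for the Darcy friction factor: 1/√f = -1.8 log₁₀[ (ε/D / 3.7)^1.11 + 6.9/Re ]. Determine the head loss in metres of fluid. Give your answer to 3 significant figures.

h_f ≈ 0.0754 m

Q = 806 L/min = 806/60000 = 0.01343 m³/s.
Cross-sectional area A = πD²/4 = π(0.308)²/4 = 0.07451 m²; mean velocity V = Q/A = 0.01343/0.07451 = 0.1803 m/s.
Reynolds number Re = ρVD/μ = 793 · 0.1803 · 0.308 / 0.00124 = 3.551e+04.
Re > 4000 → turbulent. Relative roughness ε/D = 0.00224/0.308 = 0.00727. Haaland: 1/√f = -1.8 log₁₀[(0.00727/3.7)^1.11 + 6.9/3.551e+04] = -1.8 log₁₀[0.00099 + 0.000194] = 5.268, so f = 0.03604.
Darcy-Weisbach: ΔP = f(L/D)(ρV²/2) = 0.03604·(389/0.308)·(793·0.1803²/2) = 0.03604·1263·12.89 = 586.7 Pa.
Head loss h_f = ΔP/(ρg) = 586.7/(793·9.81) = 0.0754 m.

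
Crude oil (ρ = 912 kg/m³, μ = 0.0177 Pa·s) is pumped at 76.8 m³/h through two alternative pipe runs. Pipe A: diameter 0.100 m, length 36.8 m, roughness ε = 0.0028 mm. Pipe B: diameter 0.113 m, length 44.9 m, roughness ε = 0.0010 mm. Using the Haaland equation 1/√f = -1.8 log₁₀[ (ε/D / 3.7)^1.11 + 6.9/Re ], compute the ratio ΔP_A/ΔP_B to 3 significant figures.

Pipe A: V = Q/A = 0.02133/0.007854 = 2.716 m/s; Re = 1.4e+04; ε/D = 2.8e-05; Haaland → f = 0.02825; ΔP_A = f(L/D)(ρV²/2) = 3.498e+04 Pa.
Pipe B: V = Q/A = 0.02133/0.01003 = 2.127 m/s; Re = 1.239e+04; ε/D = 8.85e-06; Haaland → f = 0.02916; ΔP_B = f(L/D)(ρV²/2) = 2.39e+04 Pa.
ΔP_A/ΔP_B = 3.498e+04/2.39e+04 = 1.46.

ΔP_A/ΔP_B ≈ 1.46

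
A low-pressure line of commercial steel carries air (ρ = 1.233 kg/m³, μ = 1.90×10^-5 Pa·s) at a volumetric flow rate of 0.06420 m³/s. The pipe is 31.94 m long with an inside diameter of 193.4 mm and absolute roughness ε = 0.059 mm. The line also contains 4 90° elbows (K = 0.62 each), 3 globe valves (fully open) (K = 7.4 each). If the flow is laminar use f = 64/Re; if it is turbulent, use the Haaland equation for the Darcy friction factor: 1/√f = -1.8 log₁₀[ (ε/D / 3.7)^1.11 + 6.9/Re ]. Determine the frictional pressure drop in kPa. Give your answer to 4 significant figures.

Cross-sectional area A = πD²/4 = π(0.1934)²/4 = 0.02938 m²; mean velocity V = Q/A = 0.0642/0.02938 = 2.185 m/s.
Reynolds number Re = ρVD/μ = 1.233 · 2.185 · 0.1934 / 1.9e-05 = 2.743e+04.
Re > 4000 → turbulent. Relative roughness ε/D = 5.9e-05/0.1934 = 0.000305. Haaland: 1/√f = -1.8 log₁₀[(0.000305/3.7)^1.11 + 6.9/2.743e+04] = -1.8 log₁₀[2.93e-05 + 0.000252] = 6.393, so f = 0.02447.
Total minor-loss coefficient ΣK = 4·0.62 + 3·7.4 = 24.7.
ΔP = [f·L/D + ΣK]·(ρV²/2) = [0.02447·31.94/0.1934 + 24.7]·(1.233·2.185²/2) = [4.041 + 24.7]·2.944 = 84.57 Pa.
ΔP = 84.57 Pa = 0.08457 kPa.

ΔP ≈ 0.08457 kPa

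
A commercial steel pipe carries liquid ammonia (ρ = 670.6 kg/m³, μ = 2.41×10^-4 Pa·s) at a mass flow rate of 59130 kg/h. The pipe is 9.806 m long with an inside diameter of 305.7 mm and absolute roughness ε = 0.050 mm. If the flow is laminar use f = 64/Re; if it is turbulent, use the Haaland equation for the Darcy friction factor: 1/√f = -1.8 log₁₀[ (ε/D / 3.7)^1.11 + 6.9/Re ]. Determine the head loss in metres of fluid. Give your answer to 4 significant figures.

ṁ = 59130 kg/h = 59130/3600 = 16.43 kg/s.
A = πD²/4 = π(0.3057)²/4 = 0.0734 m²; mean velocity V = ṁ/(ρA) = 16.43/(670.6 · 0.0734) = 0.3337 m/s.
Reynolds number Re = ρVD/μ = 670.6 · 0.3337 · 0.3057 / 0.000241 = 2.839e+05.
Re > 4000 → turbulent. Relative roughness ε/D = 5e-05/0.3057 = 0.000164. Haaland: 1/√f = -1.8 log₁₀[(0.000164/3.7)^1.11 + 6.9/2.839e+05] = -1.8 log₁₀[1.47e-05 + 2.43e-05] = 7.936, so f = 0.01588.
Darcy-Weisbach: ΔP = f(L/D)(ρV²/2) = 0.01588·(9.806/0.3057)·(670.6·0.3337²/2) = 0.01588·32.08·37.34 = 19.01 Pa.
Head loss h_f = ΔP/(ρg) = 19.01/(670.6·9.81) = 0.002890 m.

h_f ≈ 0.002890 m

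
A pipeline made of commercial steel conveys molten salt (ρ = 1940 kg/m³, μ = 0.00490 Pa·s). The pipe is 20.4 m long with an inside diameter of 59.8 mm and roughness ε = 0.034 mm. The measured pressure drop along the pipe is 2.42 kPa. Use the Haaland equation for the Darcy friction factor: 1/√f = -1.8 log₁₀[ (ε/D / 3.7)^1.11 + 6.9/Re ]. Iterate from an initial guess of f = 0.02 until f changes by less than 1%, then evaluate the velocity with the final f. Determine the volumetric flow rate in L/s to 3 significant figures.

Q ≈ 1.38 L/s

Rearranging Darcy-Weisbach: V = √(2·ΔP·D/(f·L·ρ)). With ε/D = 3.4e-05/0.0598 = 0.000569, iterate starting from f = 0.02:
  f = 0.02 → V = √(2·2420·0.0598/(0.02·20.4·1940)) = 0.6047 m/s; Re = ρVD/μ = 1.432e+04; f → 0.02891
  f = 0.02891 → V = 0.5029 m/s; Re = 1.191e+04; f → 0.03023
  f = 0.03023 → V = 0.4918 m/s; Re = 1.164e+04; f → 0.0304
Converged (Δf/f < 1%). With the final f = 0.0304: V = √(2·2420·0.0598/(0.0304·20.4·1940)) = 0.4905 m/s.
Q = V·A = 0.4905·(π/4·0.0598²) = 0.001378 m³/s = 1.38 L/s.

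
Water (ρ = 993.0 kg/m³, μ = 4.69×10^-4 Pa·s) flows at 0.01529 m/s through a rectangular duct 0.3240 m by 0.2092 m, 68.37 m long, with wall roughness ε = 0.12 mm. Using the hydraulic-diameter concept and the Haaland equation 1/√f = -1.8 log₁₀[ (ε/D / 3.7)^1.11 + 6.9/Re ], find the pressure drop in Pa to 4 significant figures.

ΔP ≈ 1.034 Pa

Hydraulic diameter D_h = 4A/P = 4·(0.324·0.2092)/(2·(0.324+0.2092)) = 0.2711/1.066 = 0.2542 m.
Re = ρVD_h/μ = 993·0.01529·0.2542/0.000469 = 8231.
ε/D_h = 0.00012/0.2542 = 0.000472; Haaland gives 1/√f = -1.8 log₁₀[4.76e-05+0.000838] = 5.495, so f = 0.03312.
ΔP = f(L/D_h)(ρV²/2) = 0.03312·68.37/0.2542·0.1161 = 1.034 Pa.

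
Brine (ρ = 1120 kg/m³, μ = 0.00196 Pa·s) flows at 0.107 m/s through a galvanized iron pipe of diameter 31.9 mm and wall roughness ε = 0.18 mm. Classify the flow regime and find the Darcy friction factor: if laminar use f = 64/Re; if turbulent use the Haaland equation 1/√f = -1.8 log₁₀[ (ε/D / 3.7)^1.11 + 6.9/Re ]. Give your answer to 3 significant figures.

Re = ρVD/μ = 1120·0.107·0.0319/0.00196 = 1950.
Re < 2300 → laminar, so f = 64/Re = 0.03281 (roughness is irrelevant in laminar flow).

f ≈ 0.0328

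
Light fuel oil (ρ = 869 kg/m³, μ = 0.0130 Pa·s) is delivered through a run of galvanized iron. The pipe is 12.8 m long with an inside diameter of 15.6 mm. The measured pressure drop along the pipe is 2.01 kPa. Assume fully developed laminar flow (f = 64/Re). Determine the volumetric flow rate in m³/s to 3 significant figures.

Q ≈ 1.76×10^-5 m³/s

For laminar flow, f = 64/Re with Re = ρVD/μ, so Darcy-Weisbach reduces to ΔP = 32μLV/D². Solving for V: V = ΔP·D²/(32μL) = 2010·(0.0156)²/(32·0.013·12.8) = 0.09186 m/s.
Check: Re = ρVD/μ = 869·0.09186·0.0156/0.013 = 95.8 < 2300, so the laminar assumption holds.
Q = V·A = 0.09186·(π/4·0.0156²) = 1.756e-05 m³/s = 1.76×10^-5 m³/s.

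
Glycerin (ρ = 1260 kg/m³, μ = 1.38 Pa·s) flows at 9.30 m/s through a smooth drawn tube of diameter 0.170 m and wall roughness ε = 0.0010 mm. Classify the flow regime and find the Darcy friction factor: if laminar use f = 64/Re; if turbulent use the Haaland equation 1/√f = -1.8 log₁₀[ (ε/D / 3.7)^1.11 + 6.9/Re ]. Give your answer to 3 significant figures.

Re = ρVD/μ = 1260·9.3·0.17/1.38 = 1444.
Re < 2300 → laminar, so f = 64/Re = 0.04434 (roughness is irrelevant in laminar flow).

f ≈ 0.0443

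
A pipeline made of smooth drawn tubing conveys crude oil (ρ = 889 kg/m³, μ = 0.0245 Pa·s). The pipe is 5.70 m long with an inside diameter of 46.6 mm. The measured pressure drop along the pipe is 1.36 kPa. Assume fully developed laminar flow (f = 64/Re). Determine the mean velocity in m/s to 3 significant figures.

V ≈ 0.661 m/s

For laminar flow, f = 64/Re with Re = ρVD/μ, so Darcy-Weisbach reduces to ΔP = 32μLV/D². Solving for V: V = ΔP·D²/(32μL) = 1360·(0.0466)²/(32·0.0245·5.7) = 0.6609 m/s.
Check: Re = ρVD/μ = 889·0.6609·0.0466/0.0245 = 1117 < 2300, so the laminar assumption holds.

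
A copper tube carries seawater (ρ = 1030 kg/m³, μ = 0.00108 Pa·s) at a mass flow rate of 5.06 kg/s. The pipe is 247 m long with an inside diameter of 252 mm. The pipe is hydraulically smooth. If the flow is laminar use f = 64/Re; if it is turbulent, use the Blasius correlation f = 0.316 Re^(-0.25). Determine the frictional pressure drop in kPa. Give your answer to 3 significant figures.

A = πD²/4 = π(0.252)²/4 = 0.04988 m²; mean velocity V = ṁ/(ρA) = 5.06/(1030 · 0.04988) = 0.0985 m/s.
Reynolds number Re = ρVD/μ = 1030 · 0.0985 · 0.252 / 0.00108 = 2.367e+04.
Re > 4000 → turbulent. Smooth-pipe (Blasius): f = 0.316 Re^(-0.25) = 0.316/(2.367e+04)^0.25 = 0.02548.
Darcy-Weisbach: ΔP = f(L/D)(ρV²/2) = 0.02548·(247/0.252)·(1030·0.0985²/2) = 0.02548·980.2·4.996 = 124.8 Pa.
ΔP = 124.8 Pa = 0.125 kPa.

ΔP ≈ 0.125 kPa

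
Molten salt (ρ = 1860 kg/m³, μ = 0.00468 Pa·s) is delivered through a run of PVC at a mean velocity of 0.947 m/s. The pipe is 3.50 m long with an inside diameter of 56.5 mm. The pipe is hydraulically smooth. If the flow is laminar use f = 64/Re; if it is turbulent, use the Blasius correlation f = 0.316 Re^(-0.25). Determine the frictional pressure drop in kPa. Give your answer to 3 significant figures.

ΔP ≈ 1.35 kPa

Reynolds number Re = ρVD/μ = 1860 · 0.947 · 0.0565 / 0.00468 = 2.127e+04.
Re > 4000 → turbulent. Smooth-pipe (Blasius): f = 0.316 Re^(-0.25) = 0.316/(2.127e+04)^0.25 = 0.02617.
Darcy-Weisbach: ΔP = f(L/D)(ρV²/2) = 0.02617·(3.5/0.0565)·(1860·0.947²/2) = 0.02617·61.95·834 = 1352 Pa.
ΔP = 1352 Pa = 1.35 kPa.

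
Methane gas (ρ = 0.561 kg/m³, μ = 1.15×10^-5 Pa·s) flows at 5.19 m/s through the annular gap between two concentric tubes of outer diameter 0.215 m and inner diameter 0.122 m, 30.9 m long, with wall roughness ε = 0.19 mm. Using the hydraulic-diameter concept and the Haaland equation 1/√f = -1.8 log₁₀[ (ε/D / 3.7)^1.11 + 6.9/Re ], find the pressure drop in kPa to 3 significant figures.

Hydraulic diameter D_h = 4A/P = D_o - D_i = 0.215 - 0.122 = 0.093 m.
Re = ρVD_h/μ = 0.561·5.19·0.093/1.15e-05 = 2.355e+04.
ε/D_h = 0.00019/0.093 = 0.00204; Haaland gives 1/√f = -1.8 log₁₀[0.000242+0.000293] = 5.889, so f = 0.02883.
ΔP = f(L/D_h)(ρV²/2) = 0.02883·30.9/0.093·7.556 = 72.39 Pa.
ΔP = 0.0724 kPa.

ΔP ≈ 0.0724 kPa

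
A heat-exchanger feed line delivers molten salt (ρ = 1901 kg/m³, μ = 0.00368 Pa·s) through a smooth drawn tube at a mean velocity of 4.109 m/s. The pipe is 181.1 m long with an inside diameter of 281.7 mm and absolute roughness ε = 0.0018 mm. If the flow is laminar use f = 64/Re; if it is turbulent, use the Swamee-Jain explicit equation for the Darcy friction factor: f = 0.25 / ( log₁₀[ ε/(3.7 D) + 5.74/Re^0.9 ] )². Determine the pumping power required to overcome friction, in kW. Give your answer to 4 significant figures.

P ≈ 33.81 kW

Reynolds number Re = ρVD/μ = 1901 · 4.109 · 0.2817 / 0.00368 = 5.979e+05.
Re > 4000 → turbulent. Relative roughness ε/D = 1.8e-06/0.2817 = 6.39e-06. Swamee-Jain: f = 0.25/(log₁₀[6.39e-06/3.7 + 5.74/5.979e+05^0.9])² = 0.25/(log₁₀[1.73e-06 + 3.63e-05])² = 0.25/(-4.42)² = 0.0128.
Darcy-Weisbach: ΔP = f(L/D)(ρV²/2) = 0.0128·(181.1/0.2817)·(1901·4.109²/2) = 0.0128·642.9·1.605e+04 = 1.32e+05 Pa.
Q = V·A = 4.109·0.06233 = 0.2561 m³/s.
Pumping power P = QΔP = 0.2561·1.32e+05 = 33812 W = 33.81 kW.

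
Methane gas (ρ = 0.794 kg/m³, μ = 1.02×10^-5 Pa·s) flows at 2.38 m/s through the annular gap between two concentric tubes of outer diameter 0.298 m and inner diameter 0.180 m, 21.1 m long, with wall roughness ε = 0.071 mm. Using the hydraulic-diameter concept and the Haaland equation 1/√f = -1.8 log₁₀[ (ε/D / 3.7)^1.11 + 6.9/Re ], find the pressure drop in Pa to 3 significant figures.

Hydraulic diameter D_h = 4A/P = D_o - D_i = 0.298 - 0.18 = 0.118 m.
Re = ρVD_h/μ = 0.794·2.38·0.118/1.02e-05 = 2.186e+04.
ε/D_h = 7.1e-05/0.118 = 0.000602; Haaland gives 1/√f = -1.8 log₁₀[6.23e-05+0.000316] = 6.161, so f = 0.02635.
ΔP = f(L/D_h)(ρV²/2) = 0.02635·21.1/0.118·2.249 = 10.59 Pa.

ΔP ≈ 10.6 Pa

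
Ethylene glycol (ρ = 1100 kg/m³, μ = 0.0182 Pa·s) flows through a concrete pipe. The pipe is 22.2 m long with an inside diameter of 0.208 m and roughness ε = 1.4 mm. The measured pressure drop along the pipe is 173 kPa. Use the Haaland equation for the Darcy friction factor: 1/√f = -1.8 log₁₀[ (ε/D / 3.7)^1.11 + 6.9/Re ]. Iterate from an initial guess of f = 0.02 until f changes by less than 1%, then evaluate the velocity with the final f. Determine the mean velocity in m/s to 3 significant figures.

V ≈ 9.31 m/s

Rearranging Darcy-Weisbach: V = √(2·ΔP·D/(f·L·ρ)). With ε/D = 0.0014/0.208 = 0.00673, iterate starting from f = 0.02:
  f = 0.02 → V = √(2·1.73e+05·0.208/(0.02·22.2·1100)) = 12.14 m/s; Re = ρVD/μ = 1.526e+05; f → 0.03383
  f = 0.03383 → V = 9.333 m/s; Re = 1.173e+05; f → 0.03397
Converged (Δf/f < 1%). With the final f = 0.03397: V = √(2·1.73e+05·0.208/(0.03397·22.2·1100)) = 9.314 m/s.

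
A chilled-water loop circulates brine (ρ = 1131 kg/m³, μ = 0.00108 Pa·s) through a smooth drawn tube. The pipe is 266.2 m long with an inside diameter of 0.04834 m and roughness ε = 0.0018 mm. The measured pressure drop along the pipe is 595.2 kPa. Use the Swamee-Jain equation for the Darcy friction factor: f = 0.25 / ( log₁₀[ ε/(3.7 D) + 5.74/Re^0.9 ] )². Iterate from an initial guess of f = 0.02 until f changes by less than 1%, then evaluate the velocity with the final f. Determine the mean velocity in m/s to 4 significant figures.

V ≈ 3.426 m/s

Rearranging Darcy-Weisbach: V = √(2·ΔP·D/(f·L·ρ)). With ε/D = 1.8e-06/0.04834 = 3.72e-05, iterate starting from f = 0.02:
  f = 0.02 → V = √(2·5.952e+05·0.04834/(0.02·266.2·1131)) = 3.091 m/s; Re = ρVD/μ = 1.565e+05; f → 0.01659
  f = 0.01659 → V = 3.394 m/s; Re = 1.718e+05; f → 0.01631
  f = 0.01631 → V = 3.423 m/s; Re = 1.733e+05; f → 0.01628
Converged (Δf/f < 1%). With the final f = 0.01628: V = √(2·5.952e+05·0.04834/(0.01628·266.2·1131)) = 3.426 m/s.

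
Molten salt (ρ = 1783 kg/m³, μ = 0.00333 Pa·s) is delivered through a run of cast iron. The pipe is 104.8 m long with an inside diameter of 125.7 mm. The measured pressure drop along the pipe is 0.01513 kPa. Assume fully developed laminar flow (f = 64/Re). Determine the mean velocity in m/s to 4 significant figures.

For laminar flow, f = 64/Re with Re = ρVD/μ, so Darcy-Weisbach reduces to ΔP = 32μLV/D². Solving for V: V = ΔP·D²/(32μL) = 15.13·(0.1257)²/(32·0.00333·104.8) = 0.02141 m/s.
Check: Re = ρVD/μ = 1783·0.02141·0.1257/0.00333 = 1441 < 2300, so the laminar assumption holds.

V ≈ 0.02141 m/s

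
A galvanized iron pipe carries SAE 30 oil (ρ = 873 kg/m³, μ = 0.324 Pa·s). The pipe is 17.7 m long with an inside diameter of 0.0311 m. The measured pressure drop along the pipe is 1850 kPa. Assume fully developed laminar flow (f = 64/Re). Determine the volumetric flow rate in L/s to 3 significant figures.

For laminar flow, f = 64/Re with Re = ρVD/μ, so Darcy-Weisbach reduces to ΔP = 32μLV/D². Solving for V: V = ΔP·D²/(32μL) = 1.85e+06·(0.0311)²/(32·0.324·17.7) = 9.75 m/s.
Check: Re = ρVD/μ = 873·9.75·0.0311/0.324 = 817.1 < 2300, so the laminar assumption holds.
Q = V·A = 9.75·(π/4·0.0311²) = 0.007407 m³/s = 7.41 L/s.

Q ≈ 7.41 L/s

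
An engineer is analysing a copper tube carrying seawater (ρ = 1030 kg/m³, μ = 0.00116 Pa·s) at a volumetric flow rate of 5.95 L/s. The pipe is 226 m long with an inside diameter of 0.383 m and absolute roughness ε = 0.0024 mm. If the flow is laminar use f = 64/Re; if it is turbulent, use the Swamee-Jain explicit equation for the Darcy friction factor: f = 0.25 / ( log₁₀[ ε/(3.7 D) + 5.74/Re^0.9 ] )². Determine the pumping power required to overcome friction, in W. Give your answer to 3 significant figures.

Q = 5.95 L/s = 5.95/1000 = 0.00595 m³/s.
Cross-sectional area A = πD²/4 = π(0.383)²/4 = 0.1152 m²; mean velocity V = Q/A = 0.00595/0.1152 = 0.05165 m/s.
Reynolds number Re = ρVD/μ = 1030 · 0.05165 · 0.383 / 0.00116 = 1.756e+04.
Re > 4000 → turbulent. Relative roughness ε/D = 2.4e-06/0.383 = 6.27e-06. Swamee-Jain: f = 0.25/(log₁₀[6.27e-06/3.7 + 5.74/1.756e+04^0.9])² = 0.25/(log₁₀[1.69e-06 + 0.000868])² = 0.25/(-3.06)² = 0.02669.
Darcy-Weisbach: ΔP = f(L/D)(ρV²/2) = 0.02669·(226/0.383)·(1030·0.05165²/2) = 0.02669·590.1·1.374 = 21.64 Pa.
Pumping power P = QΔP = 0.00595·21.64 = 0.1287 W = 0.129 W.

P ≈ 0.129 W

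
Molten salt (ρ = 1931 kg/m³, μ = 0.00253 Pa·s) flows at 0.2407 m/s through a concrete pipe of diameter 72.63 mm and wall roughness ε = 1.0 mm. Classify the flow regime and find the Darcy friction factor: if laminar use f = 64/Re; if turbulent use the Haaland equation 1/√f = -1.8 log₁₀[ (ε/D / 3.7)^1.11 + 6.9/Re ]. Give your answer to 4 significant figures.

f ≈ 0.04576

Re = ρVD/μ = 1931·0.2407·0.07263/0.00253 = 1.334e+04.
Re > 4000 → turbulent. ε/D = 0.001/0.07263 = 0.0138; Haaland: 1/√f = -1.8 log₁₀[0.00201 + 0.000517] = 4.675, so f = 0.04576.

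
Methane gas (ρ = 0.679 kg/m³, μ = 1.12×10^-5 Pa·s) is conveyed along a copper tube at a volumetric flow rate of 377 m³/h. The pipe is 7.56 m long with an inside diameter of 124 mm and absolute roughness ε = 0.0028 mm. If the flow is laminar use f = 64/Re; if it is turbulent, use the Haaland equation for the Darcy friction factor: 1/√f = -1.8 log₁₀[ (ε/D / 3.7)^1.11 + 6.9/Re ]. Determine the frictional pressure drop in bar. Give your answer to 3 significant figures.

Q = 377 m³/h = 377/3600 = 0.1047 m³/s.
Cross-sectional area A = πD²/4 = π(0.124)²/4 = 0.01208 m²; mean velocity V = Q/A = 0.1047/0.01208 = 8.672 m/s.
Reynolds number Re = ρVD/μ = 0.679 · 8.672 · 0.124 / 1.12e-05 = 6.519e+04.
Re > 4000 → turbulent. Relative roughness ε/D = 2.8e-06/0.124 = 2.26e-05. Haaland: 1/√f = -1.8 log₁₀[(2.26e-05/3.7)^1.11 + 6.9/6.519e+04] = -1.8 log₁₀[1.63e-06 + 0.000106] = 7.144, so f = 0.0196.
Darcy-Weisbach: ΔP = f(L/D)(ρV²/2) = 0.0196·(7.56/0.124)·(0.679·8.672²/2) = 0.0196·60.97·25.53 = 30.5 Pa.
ΔP = 30.5 Pa = 3.05×10^-4 bar.

ΔP ≈ 3.05×10^-4 bar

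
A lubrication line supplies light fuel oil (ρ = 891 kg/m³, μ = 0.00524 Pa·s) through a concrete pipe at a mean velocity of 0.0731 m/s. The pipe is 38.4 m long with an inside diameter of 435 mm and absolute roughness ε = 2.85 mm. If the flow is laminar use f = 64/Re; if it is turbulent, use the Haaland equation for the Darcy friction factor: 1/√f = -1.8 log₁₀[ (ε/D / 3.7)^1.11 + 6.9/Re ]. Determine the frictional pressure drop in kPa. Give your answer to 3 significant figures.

Reynolds number Re = ρVD/μ = 891 · 0.0731 · 0.435 / 0.00524 = 5407.
Re > 4000 → turbulent. Relative roughness ε/D = 0.00285/0.435 = 0.00655. Haaland: 1/√f = -1.8 log₁₀[(0.00655/3.7)^1.11 + 6.9/5407] = -1.8 log₁₀[0.000882 + 0.00128] = 4.799, so f = 0.04343.
Darcy-Weisbach: ΔP = f(L/D)(ρV²/2) = 0.04343·(38.4/0.435)·(891·0.0731²/2) = 0.04343·88.28·2.381 = 9.126 Pa.
ΔP = 9.126 Pa = 0.00913 kPa.

ΔP ≈ 0.00913 kPa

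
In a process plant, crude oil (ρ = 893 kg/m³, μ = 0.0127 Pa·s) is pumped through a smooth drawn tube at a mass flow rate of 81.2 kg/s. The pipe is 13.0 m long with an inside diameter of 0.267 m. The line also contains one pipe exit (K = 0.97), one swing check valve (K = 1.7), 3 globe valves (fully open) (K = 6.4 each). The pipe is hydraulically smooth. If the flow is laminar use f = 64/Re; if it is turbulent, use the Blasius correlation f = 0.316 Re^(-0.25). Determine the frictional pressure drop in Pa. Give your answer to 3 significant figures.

ΔP ≈ 27100 Pa

A = πD²/4 = π(0.267)²/4 = 0.05599 m²; mean velocity V = ṁ/(ρA) = 81.2/(893 · 0.05599) = 1.624 m/s.
Reynolds number Re = ρVD/μ = 893 · 1.624 · 0.267 / 0.0127 = 3.049e+04.
Re > 4000 → turbulent. Smooth-pipe (Blasius): f = 0.316 Re^(-0.25) = 0.316/(3.049e+04)^0.25 = 0.02391.
Total minor-loss coefficient ΣK = 1·0.97 + 1·1.7 + 3·6.4 = 21.9.
ΔP = [f·L/D + ΣK]·(ρV²/2) = [0.02391·13/0.267 + 21.9]·(893·1.624²/2) = [1.164 + 21.9]·1178 = 2.713e+04 Pa.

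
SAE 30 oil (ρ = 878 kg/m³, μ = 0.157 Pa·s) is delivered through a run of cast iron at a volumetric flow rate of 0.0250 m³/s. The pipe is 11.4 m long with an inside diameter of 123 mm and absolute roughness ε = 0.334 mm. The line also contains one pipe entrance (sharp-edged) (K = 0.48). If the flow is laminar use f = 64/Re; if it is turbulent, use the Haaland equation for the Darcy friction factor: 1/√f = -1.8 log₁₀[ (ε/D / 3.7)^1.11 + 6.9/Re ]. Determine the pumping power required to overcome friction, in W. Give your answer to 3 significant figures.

P ≈ 222 W

Cross-sectional area A = πD²/4 = π(0.123)²/4 = 0.01188 m²; mean velocity V = Q/A = 0.025/0.01188 = 2.104 m/s.
Reynolds number Re = ρVD/μ = 878 · 2.104 · 0.123 / 0.157 = 1447.
Re < 2300 → laminar flow, so f = 64/Re = 64/1447 = 0.04422 (the turbulent correlation is not needed).
Total minor-loss coefficient ΣK = 1·0.48 = 0.48.
ΔP = [f·L/D + ΣK]·(ρV²/2) = [0.04422·11.4/0.123 + 0.48]·(878·2.104²/2) = [4.099 + 0.48]·1943 = 8898 Pa.
Pumping power P = QΔP = 0.025·8898 = 222.4 W = 222 W.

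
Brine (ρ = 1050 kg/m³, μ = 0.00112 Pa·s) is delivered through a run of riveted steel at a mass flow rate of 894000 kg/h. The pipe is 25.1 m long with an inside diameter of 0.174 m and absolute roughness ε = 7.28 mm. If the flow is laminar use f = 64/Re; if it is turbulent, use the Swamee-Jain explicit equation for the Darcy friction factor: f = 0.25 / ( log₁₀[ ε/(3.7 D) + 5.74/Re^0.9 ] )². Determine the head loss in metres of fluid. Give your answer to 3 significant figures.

h_f ≈ 48.0 m

ṁ = 894000 kg/h = 894000/3600 = 248.3 kg/s.
A = πD²/4 = π(0.174)²/4 = 0.02378 m²; mean velocity V = ṁ/(ρA) = 248.3/(1050 · 0.02378) = 9.946 m/s.
Reynolds number Re = ρVD/μ = 1050 · 9.946 · 0.174 / 0.00112 = 1.622e+06.
Re > 4000 → turbulent. Relative roughness ε/D = 0.00728/0.174 = 0.0418. Swamee-Jain: f = 0.25/(log₁₀[0.0418/3.7 + 5.74/1.622e+06^0.9])² = 0.25/(log₁₀[0.0113 + 1.48e-05])² = 0.25/(-1.946)² = 0.06601.
Darcy-Weisbach: ΔP = f(L/D)(ρV²/2) = 0.06601·(25.1/0.174)·(1050·9.946²/2) = 0.06601·144.3·5.194e+04 = 4.946e+05 Pa.
Head loss h_f = ΔP/(ρg) = 4.946e+05/(1050·9.81) = 48.0 m.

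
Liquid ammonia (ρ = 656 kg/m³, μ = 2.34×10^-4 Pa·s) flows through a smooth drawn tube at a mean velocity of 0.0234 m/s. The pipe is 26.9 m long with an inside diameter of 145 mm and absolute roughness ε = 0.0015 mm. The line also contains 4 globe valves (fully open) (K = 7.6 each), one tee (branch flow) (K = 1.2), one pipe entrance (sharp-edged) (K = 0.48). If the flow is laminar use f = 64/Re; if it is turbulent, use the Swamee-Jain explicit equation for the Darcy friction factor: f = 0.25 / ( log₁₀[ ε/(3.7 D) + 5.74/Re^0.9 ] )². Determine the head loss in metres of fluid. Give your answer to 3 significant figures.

h_f ≈ 0.00106 m

Reynolds number Re = ρVD/μ = 656 · 0.0234 · 0.145 / 0.000234 = 9512.
Re > 4000 → turbulent. Relative roughness ε/D = 1.5e-06/0.145 = 1.03e-05. Swamee-Jain: f = 0.25/(log₁₀[1.03e-05/3.7 + 5.74/9512^0.9])² = 0.25/(log₁₀[2.8e-06 + 0.00151])² = 0.25/(-2.821)² = 0.03142.
Total minor-loss coefficient ΣK = 4·7.6 + 1·1.2 + 1·0.48 = 32.1.
ΔP = [f·L/D + ΣK]·(ρV²/2) = [0.03142·26.9/0.145 + 32.1]·(656·0.0234²/2) = [5.829 + 32.1]·0.1796 = 6.808 Pa.
Head loss h_f = ΔP/(ρg) = 6.808/(656·9.81) = 0.00106 m.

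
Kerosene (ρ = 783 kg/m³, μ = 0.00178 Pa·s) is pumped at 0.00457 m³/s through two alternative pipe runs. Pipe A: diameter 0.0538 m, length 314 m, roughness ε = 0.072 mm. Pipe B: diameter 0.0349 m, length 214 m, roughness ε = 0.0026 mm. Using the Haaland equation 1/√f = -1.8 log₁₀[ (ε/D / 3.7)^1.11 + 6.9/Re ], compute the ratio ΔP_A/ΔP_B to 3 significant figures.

Pipe A: V = Q/A = 0.00457/0.002273 = 2.01 m/s; Re = 4.758e+04; ε/D = 0.00134; Haaland → f = 0.02479; ΔP_A = f(L/D)(ρV²/2) = 2.289e+05 Pa.
Pipe B: V = Q/A = 0.00457/0.0009566 = 4.777 m/s; Re = 7.334e+04; ε/D = 7.45e-05; Haaland → f = 0.0193; ΔP_B = f(L/D)(ρV²/2) = 1.057e+06 Pa.
ΔP_A/ΔP_B = 2.289e+05/1.057e+06 = 0.217.

ΔP_A/ΔP_B ≈ 0.217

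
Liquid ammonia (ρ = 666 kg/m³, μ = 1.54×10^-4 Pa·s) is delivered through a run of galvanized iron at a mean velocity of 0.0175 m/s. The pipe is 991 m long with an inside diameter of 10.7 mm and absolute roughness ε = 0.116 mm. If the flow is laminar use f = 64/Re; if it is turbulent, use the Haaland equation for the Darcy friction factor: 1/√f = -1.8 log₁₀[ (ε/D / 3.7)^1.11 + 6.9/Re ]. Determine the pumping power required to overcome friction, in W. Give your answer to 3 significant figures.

P ≈ 0.00117 W

Reynolds number Re = ρVD/μ = 666 · 0.0175 · 0.0107 / 0.000154 = 809.8.
Re < 2300 → laminar flow, so f = 64/Re = 64/809.8 = 0.07903 (the turbulent correlation is not needed).
Darcy-Weisbach: ΔP = f(L/D)(ρV²/2) = 0.07903·(991/0.0107)·(666·0.0175²/2) = 0.07903·9.262e+04·0.102 = 746.5 Pa.
Q = V·A = 0.0175·8.992e-05 = 1.574e-06 m³/s.
Pumping power P = QΔP = 1.574e-06·746.5 = 0.001175 W = 0.00117 W.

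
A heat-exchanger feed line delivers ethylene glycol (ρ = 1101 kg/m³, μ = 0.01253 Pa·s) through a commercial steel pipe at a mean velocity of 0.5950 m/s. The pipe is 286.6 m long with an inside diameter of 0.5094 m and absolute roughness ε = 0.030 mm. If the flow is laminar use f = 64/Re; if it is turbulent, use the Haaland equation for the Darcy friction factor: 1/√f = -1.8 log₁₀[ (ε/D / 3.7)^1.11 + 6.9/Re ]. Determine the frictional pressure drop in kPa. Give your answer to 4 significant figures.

Reynolds number Re = ρVD/μ = 1101 · 0.595 · 0.5094 / 0.0125 = 2.663e+04.
Re > 4000 → turbulent. Relative roughness ε/D = 3e-05/0.5094 = 5.89e-05. Haaland: 1/√f = -1.8 log₁₀[(5.89e-05/3.7)^1.11 + 6.9/2.663e+04] = -1.8 log₁₀[4.72e-06 + 0.000259] = 6.442, so f = 0.0241.
Darcy-Weisbach: ΔP = f(L/D)(ρV²/2) = 0.0241·(286.6/0.5094)·(1101·0.595²/2) = 0.0241·562.6·194.9 = 2642 Pa.
ΔP = 2642 Pa = 2.642 kPa.

ΔP ≈ 2.642 kPa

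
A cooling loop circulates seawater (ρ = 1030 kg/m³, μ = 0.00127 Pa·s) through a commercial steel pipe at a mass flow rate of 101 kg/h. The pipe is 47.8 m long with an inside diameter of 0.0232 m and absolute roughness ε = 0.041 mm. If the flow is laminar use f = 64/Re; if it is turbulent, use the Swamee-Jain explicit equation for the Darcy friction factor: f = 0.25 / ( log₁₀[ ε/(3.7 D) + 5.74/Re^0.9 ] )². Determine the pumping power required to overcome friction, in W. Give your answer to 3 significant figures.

P ≈ 0.00633 W

ṁ = 101 kg/h = 101/3600 = 0.02806 kg/s.
A = πD²/4 = π(0.0232)²/4 = 0.0004227 m²; mean velocity V = ṁ/(ρA) = 0.02806/(1030 · 0.0004227) = 0.06443 m/s.
Reynolds number Re = ρVD/μ = 1030 · 0.06443 · 0.0232 / 0.00127 = 1212.
Re < 2300 → laminar flow, so f = 64/Re = 64/1212 = 0.05279 (the turbulent correlation is not needed).
Darcy-Weisbach: ΔP = f(L/D)(ρV²/2) = 0.05279·(47.8/0.0232)·(1030·0.06443²/2) = 0.05279·2060·2.138 = 232.6 Pa.
Q = ṁ/ρ = 0.02806/1030 = 2.724e-05 m³/s.
Pumping power P = QΔP = 2.724e-05·232.6 = 0.006334 W = 0.00633 W.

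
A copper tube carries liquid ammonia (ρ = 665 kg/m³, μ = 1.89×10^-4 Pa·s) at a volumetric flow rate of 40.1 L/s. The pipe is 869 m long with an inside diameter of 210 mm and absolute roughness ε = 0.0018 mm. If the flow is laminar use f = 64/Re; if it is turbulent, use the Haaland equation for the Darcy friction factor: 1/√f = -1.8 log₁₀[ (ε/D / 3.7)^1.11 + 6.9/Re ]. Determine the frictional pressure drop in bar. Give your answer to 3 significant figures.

Q = 40.1 L/s = 40.1/1000 = 0.0401 m³/s.
Cross-sectional area A = πD²/4 = π(0.21)²/4 = 0.03464 m²; mean velocity V = Q/A = 0.0401/0.03464 = 1.158 m/s.
Reynolds number Re = ρVD/μ = 665 · 1.158 · 0.21 / 0.000189 = 8.555e+05.
Re > 4000 → turbulent. Relative roughness ε/D = 1.8e-06/0.21 = 8.57e-06. Haaland: 1/√f = -1.8 log₁₀[(8.57e-06/3.7)^1.11 + 6.9/8.555e+05] = -1.8 log₁₀[5.56e-07 + 8.07e-06] = 9.116, so f = 0.01203.
Darcy-Weisbach: ΔP = f(L/D)(ρV²/2) = 0.01203·(869/0.21)·(665·1.158²/2) = 0.01203·4138·445.7 = 2.219e+04 Pa.
ΔP = 2.219e+04 Pa = 0.222 bar.

ΔP ≈ 0.222 bar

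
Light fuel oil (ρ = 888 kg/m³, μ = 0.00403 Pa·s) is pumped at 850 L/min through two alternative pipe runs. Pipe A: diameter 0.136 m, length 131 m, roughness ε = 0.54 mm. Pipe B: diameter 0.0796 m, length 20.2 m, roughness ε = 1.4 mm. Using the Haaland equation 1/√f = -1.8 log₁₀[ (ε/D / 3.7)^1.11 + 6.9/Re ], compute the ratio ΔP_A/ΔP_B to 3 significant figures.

ΔP_A/ΔP_B ≈ 0.297

Pipe A: V = Q/A = 0.01417/0.01453 = 0.9752 m/s; Re = 2.922e+04; ε/D = 0.00397; Haaland → f = 0.03151; ΔP_A = f(L/D)(ρV²/2) = 1.282e+04 Pa.
Pipe B: V = Q/A = 0.01417/0.004976 = 2.847 m/s; Re = 4.993e+04; ε/D = 0.0176; Haaland → f = 0.04723; ΔP_B = f(L/D)(ρV²/2) = 4.313e+04 Pa.
ΔP_A/ΔP_B = 1.282e+04/4.313e+04 = 0.297.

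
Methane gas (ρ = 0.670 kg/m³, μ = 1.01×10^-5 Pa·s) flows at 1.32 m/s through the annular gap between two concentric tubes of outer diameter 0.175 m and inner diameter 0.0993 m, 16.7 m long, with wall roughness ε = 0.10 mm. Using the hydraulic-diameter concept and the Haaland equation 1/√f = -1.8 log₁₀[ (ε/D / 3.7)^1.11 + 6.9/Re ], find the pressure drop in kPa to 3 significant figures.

ΔP ≈ 0.00465 kPa

Hydraulic diameter D_h = 4A/P = D_o - D_i = 0.175 - 0.0993 = 0.0757 m.
Re = ρVD_h/μ = 0.67·1.32·0.0757/1.01e-05 = 6629.
ε/D_h = 0.0001/0.0757 = 0.00132; Haaland gives 1/√f = -1.8 log₁₀[0.000149+0.00104] = 5.264, so f = 0.03609.
ΔP = f(L/D_h)(ρV²/2) = 0.03609·16.7/0.0757·0.5837 = 4.647 Pa.
ΔP = 0.00465 kPa.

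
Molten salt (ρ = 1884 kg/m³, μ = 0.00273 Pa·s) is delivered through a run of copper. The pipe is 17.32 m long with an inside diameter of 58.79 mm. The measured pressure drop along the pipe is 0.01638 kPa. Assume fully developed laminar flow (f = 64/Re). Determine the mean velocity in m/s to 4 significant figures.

For laminar flow, f = 64/Re with Re = ρVD/μ, so Darcy-Weisbach reduces to ΔP = 32μLV/D². Solving for V: V = ΔP·D²/(32μL) = 16.38·(0.05879)²/(32·0.00273·17.32) = 0.03742 m/s.
Check: Re = ρVD/μ = 1884·0.03742·0.05879/0.00273 = 1518 < 2300, so the laminar assumption holds.

V ≈ 0.03742 m/s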